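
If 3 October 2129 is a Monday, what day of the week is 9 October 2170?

From October 3, 2129 to October 3, 2170: 41 years, of which 10 contain a Feb 29 — 31×365 + 10×366 = 14975 days.
Within October 2170: 9 − 3 = 6 days.
Total: 14981 days.
14981 mod 7 = 1, so 1 day after Monday is Tuesday.

Tuesday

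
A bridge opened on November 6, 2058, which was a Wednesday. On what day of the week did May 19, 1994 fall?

Thursday

Count forward from the earlier date (May 19, 1994) to the later (November 6, 2058):
From May 19, 1994 to May 19, 2058: 64 years, of which 16 contain a Feb 29 — 48×365 + 16×366 = 23376 days.
(2000 is a leap year (divisible by 400).)
May 2058: 31 − 19 = 12 days remain.
Then June (30), July (31), August (31), September (30), October (31): 30 + 31 + 31 + 30 + 31 = 153 days.
November 1–6, 2058: 6 days.
Residual: 171 days.
Total: 23547 days.
23547 mod 7 = 6, so 6 days before Wednesday is Thursday.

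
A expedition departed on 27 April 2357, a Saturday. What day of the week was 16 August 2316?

Count forward from the earlier date (August 16, 2316) to the later (April 27, 2357):
Day-of-year of August 16, 2316: 229.
Day-of-year of April 27, 2357: 117.
2316 has 366 days, so 366 − 229 = 137 days remain in 2316.
Full years 2317–2356: 30 common + 10 leap = 30×365 + 10×366 = 14610 days.
Total: 137 + 14610 + 117 = 14864 days.
14864 mod 7 = 3, so 3 days before Saturday is Wednesday.

Wednesday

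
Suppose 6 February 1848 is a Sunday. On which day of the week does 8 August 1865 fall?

Day-of-year of February 6, 1848: 37.
Day-of-year of August 8, 1865: 220.
1848 has 366 days, so 366 − 37 = 329 days remain in 1848.
Full years 1849–1864: 12 common + 4 leap = 12×365 + 4×366 = 5844 days.
Total: 329 + 5844 + 220 = 6393 days.
6393 mod 7 = 2, so 2 days after Sunday is Tuesday.

Tuesday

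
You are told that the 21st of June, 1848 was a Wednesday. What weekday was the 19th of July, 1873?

Day-of-year of June 21, 1848: 173.
Day-of-year of July 19, 1873: 200.
1848 has 366 days, so 366 − 173 = 193 days remain in 1848.
Full years 1849–1872: 18 common + 6 leap = 18×365 + 6×366 = 8766 days.
Total: 193 + 8766 + 200 = 9159 days.
9159 mod 7 = 3, so 3 days after Wednesday is Saturday.

Saturday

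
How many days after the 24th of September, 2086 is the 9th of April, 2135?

17728

Day-of-year of September 24, 2086: 267.
Day-of-year of April 9, 2135: 99.
2086 has 365 days, so 365 − 267 = 98 days remain in 2086.
Full years 2087–2134: 37 common + 11 leap = 37×365 + 11×366 = 17531 days.
Total: 98 + 17531 + 99 = 17728 days.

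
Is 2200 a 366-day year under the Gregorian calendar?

2200 is not a leap year (divisible by 100 but not 400).

No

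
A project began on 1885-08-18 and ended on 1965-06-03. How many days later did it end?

29143

From August 18, 1885 to August 18, 1964: 79 years, of which 19 contain a Feb 29 — 60×365 + 19×366 = 28854 days.
(1900 is not a leap year (divisible by 100 but not 400).)
August 1964: 31 − 18 = 13 days remain.
Then 9 full months totalling 273 days.
June 1–3, 1965: 3 days.
Residual: 289 days.
Total: 29143 days.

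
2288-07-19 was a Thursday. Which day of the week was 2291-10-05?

July 19, 2288 → July 19, 2289: 365 days.
July 19, 2289 → July 19, 2290: 365 days.
July 19, 2290 → July 19, 2291: 365 days.
July 2291: 31 − 19 = 12 days remain.
Then August (31), September (30): 31 + 30 = 61 days.
October 1–5, 2291: 5 days.
Residual: 78 days.
Total: 1173 days.
1173 mod 7 = 4, so 4 days after Thursday is Monday.

Monday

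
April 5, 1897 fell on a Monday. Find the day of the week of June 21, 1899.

April 5, 1897 → April 5, 1898: 365 days.
April 5, 1898 → April 5, 1899: 365 days.
April 1899: 30 − 5 = 25 days remain.
Then May (31): 31 days.
June 1–21, 1899: 21 days.
Residual: 77 days.
Total: 807 days.
807 mod 7 = 2, so 2 days after Monday is Wednesday.

Wednesday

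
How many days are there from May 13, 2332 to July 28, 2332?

76

May 2332: 31 − 13 = 18 days remain.
Then June (30): 30 days.
July 1–28, 2332: 28 days.
Total: 18 + 30 + 28 = 76 days.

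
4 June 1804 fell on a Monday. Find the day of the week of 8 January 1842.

Saturday

Day-of-year of June 4, 1804: 156.
Day-of-year of January 8, 1842: 8.
1804 has 366 days, so 366 − 156 = 210 days remain in 1804.
Full years 1805–1841: 28 common + 9 leap = 28×365 + 9×366 = 13514 days.
Total: 210 + 13514 + 8 = 13732 days.
13732 mod 7 = 5, so 5 days after Monday is Saturday.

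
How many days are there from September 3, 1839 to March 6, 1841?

550

September 3, 1839 → September 3, 1840: 366 days (1840 is a leap year).
September 1840: 30 − 3 = 27 days remain.
Then October (31), November (30), December (31), January (31), February 1841 (28): 31 + 30 + 31 + 31 + 28 = 151 days.
March 1–6, 1841: 6 days.
Residual: 184 days.
Total: 550 days.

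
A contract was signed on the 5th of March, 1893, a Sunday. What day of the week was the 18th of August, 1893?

March 1893: 31 − 5 = 26 days remain.
Then April (30), May (31), June (30), July (31): 30 + 31 + 30 + 31 = 122 days.
August 1–18, 1893: 18 days.
Total: 26 + 122 + 18 = 166 days.
166 mod 7 = 5, so 5 days after Sunday is Friday.

Friday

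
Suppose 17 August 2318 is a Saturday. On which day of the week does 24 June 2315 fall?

Thursday

Count forward from the earlier date (June 24, 2315) to the later (August 17, 2318):
June 24, 2315 → June 24, 2316: 366 days (2316 is a leap year).
June 24, 2316 → June 24, 2317: 365 days.
June 24, 2317 → June 24, 2318: 365 days.
June 2318: 30 − 24 = 6 days remain.
Then July (31): 31 days.
August 1–17, 2318: 17 days.
Residual: 54 days.
Total: 1150 days.
1150 mod 7 = 2, so 2 days before Saturday is Thursday.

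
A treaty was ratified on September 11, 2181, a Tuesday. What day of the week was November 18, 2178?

Count forward from the earlier date (November 18, 2178) to the later (September 11, 2181):
November 18, 2178 → November 18, 2179: 365 days.
November 18, 2179 → November 18, 2180: 366 days (2180 is a leap year).
November 2180: 30 − 18 = 12 days remain.
Then 9 full months totalling 274 days.
September 1–11, 2181: 11 days.
Residual: 297 days.
Total: 1028 days.
1028 mod 7 = 6, so 6 days before Tuesday is Wednesday.

Wednesday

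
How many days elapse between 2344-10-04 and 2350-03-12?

1985

October 4, 2344 → October 4, 2345: 365 days.
October 4, 2345 → October 4, 2346: 365 days.
October 4, 2346 → October 4, 2347: 365 days.
October 4, 2347 → October 4, 2348: 366 days (2348 is a leap year).
October 4, 2348 → October 4, 2349: 365 days.
October 2349: 31 − 4 = 27 days remain.
Then November (30), December (31), January (31), February 2350 (28): 30 + 31 + 31 + 28 = 120 days.
March 1–12, 2350: 12 days.
Residual: 159 days.
Total: 1985 days.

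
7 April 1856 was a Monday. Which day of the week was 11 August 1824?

Count forward from the earlier date (August 11, 1824) to the later (April 7, 1856):
From August 11, 1824 to August 11, 1855: 31 years, of which 7 contain a Feb 29 — 24×365 + 7×366 = 11322 days.
August 1855: 31 − 11 = 20 days remain.
Then September (30), October (31), November (30), December (31), January (31), February 1856 (29), March (31): 30 + 31 + 30 + 31 + 31 + 29 + 31 = 213 days.
April 1–7, 1856: 7 days.
Residual: 240 days.
Total: 11562 days.
11562 mod 7 = 5, so 5 days before Monday is Wednesday.

Wednesday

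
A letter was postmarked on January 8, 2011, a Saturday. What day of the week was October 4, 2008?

Count forward from the earlier date (October 4, 2008) to the later (January 8, 2011):
October 4, 2008 → October 4, 2009: 365 days.
October 4, 2009 → October 4, 2010: 365 days.
October 2010: 31 − 4 = 27 days remain.
Then November (30), December (31): 30 + 31 = 61 days.
January 1–8, 2011: 8 days.
Residual: 96 days.
Total: 826 days.
826 is a multiple of 7, so October 4, 2008 falls on the same weekday: Saturday.

Saturday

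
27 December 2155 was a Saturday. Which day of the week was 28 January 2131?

Count forward from the earlier date (January 28, 2131) to the later (December 27, 2155):
From January 28, 2131 to January 28, 2155: 24 years, of which 6 contain a Feb 29 — 18×365 + 6×366 = 8766 days.
January 2155: 31 − 28 = 3 days remain.
Then 10 full months totalling 303 days.
December 1–27, 2155: 27 days.
Residual: 333 days.
Total: 9099 days.
9099 mod 7 = 6, so 6 days before Saturday is Sunday.

Sunday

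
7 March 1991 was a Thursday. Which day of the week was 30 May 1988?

Monday

Count forward from the earlier date (May 30, 1988) to the later (March 7, 1991):
May 30, 1988 → May 30, 1989: 365 days.
May 30, 1989 → May 30, 1990: 365 days.
May 1990: 31 − 30 = 1 day remains.
Then 9 full months totalling 273 days.
March 1–7, 1991: 7 days.
Residual: 281 days.
Total: 1011 days.
1011 mod 7 = 3, so 3 days before Thursday is Monday.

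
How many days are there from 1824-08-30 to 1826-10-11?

772

Day-of-year of August 30, 1824: 243.
Day-of-year of October 11, 1826: 284.
1824 has 366 days, so 366 − 243 = 123 days remain in 1824.
Full years: 1825: 365. Sum = 365.
Total: 123 + 365 + 284 = 772 days.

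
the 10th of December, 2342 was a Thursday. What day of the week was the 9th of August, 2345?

Day-of-year of December 10, 2342: 344.
Day-of-year of August 9, 2345: 221.
2342 has 365 days, so 365 − 344 = 21 days remain in 2342.
Full years: 2343: 365; 2344: 366. Sum = 731.
Total: 21 + 731 + 221 = 973 days.
973 is a multiple of 7, so the 9th of August, 2345 falls on the same weekday: Thursday.

Thursday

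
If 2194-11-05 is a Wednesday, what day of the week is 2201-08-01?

Saturday

Day-of-year of November 5, 2194: 309.
Day-of-year of August 1, 2201: 213.
2194 has 365 days, so 365 − 309 = 56 days remain in 2194.
Full years: 2195: 365; 2196: 366; 2197: 365; 2198: 365; 2199: 365; 2200: 365. Sum = 2191.
Total: 56 + 2191 + 213 = 2460 days.
2460 mod 7 = 3, so 3 days after Wednesday is Saturday.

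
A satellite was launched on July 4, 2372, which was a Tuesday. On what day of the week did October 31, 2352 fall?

Friday

Count forward from the earlier date (October 31, 2352) to the later (July 4, 2372):
Day-of-year of October 31, 2352: 305.
Day-of-year of July 4, 2372: 186.
2352 has 366 days, so 366 − 305 = 61 days remain in 2352.
Full years 2353–2371: 15 common + 4 leap = 15×365 + 4×366 = 6939 days.
Total: 61 + 6939 + 186 = 7186 days.
7186 mod 7 = 4, so 4 days before Tuesday is Friday.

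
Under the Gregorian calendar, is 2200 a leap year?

2200 is not a leap year (divisible by 100 but not 400).

No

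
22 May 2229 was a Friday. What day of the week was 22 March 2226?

Count forward from the earlier date (March 22, 2226) to the later (May 22, 2229):
March 22, 2226 → March 22, 2227: 365 days.
March 22, 2227 → March 22, 2228: 366 days (2228 is a leap year).
March 22, 2228 → March 22, 2229: 365 days.
March 2229: 31 − 22 = 9 days remain.
Then April (30): 30 days.
May 1–22, 2229: 22 days.
Residual: 61 days.
Total: 1157 days.
1157 mod 7 = 2, so 2 days before Friday is Wednesday.

Wednesday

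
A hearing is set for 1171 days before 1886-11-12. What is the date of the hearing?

1883-08-29

Count 1171 days before November 12, 1886:
Day-of-year of August 29, 1883: 241.
Day-of-year of November 12, 1886: 316.
1883 has 365 days, so 365 − 241 = 124 days remain in 1883.
Full years: 1884: 366; 1885: 365. Sum = 731.
Total: 124 + 731 + 316 = 1171 days.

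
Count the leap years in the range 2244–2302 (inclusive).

Years divisible by 4: 2244, 2248, …, 2300 — 15 in all.
Of these, 2300 is divisible by 100 but not 400, so not leap.
Leap years: 15 − 1 = 14.

14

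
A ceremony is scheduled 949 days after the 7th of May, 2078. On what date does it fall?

the 11th of December, 2080

Count 949 days after May 7, 2078:
Day-of-year of May 7, 2078: 127.
Day-of-year of December 11, 2080: 346.
2078 has 365 days, so 365 − 127 = 238 days remain in 2078.
Full years: 2079: 365. Sum = 365.
Total: 238 + 365 + 346 = 949 days.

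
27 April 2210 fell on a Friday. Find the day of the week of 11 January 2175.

Count forward from the earlier date (January 11, 2175) to the later (April 27, 2210):
From January 11, 2175 to January 11, 2210: 35 years, of which 8 contain a Feb 29 — 27×365 + 8×366 = 12783 days.
(2200 is not a leap year (divisible by 100 but not 400).)
January 2210: 31 − 11 = 20 days remain.
Then February 2210 (28), March (31): 28 + 31 = 59 days.
April 1–27, 2210: 27 days.
Residual: 106 days.
Total: 12889 days.
12889 mod 7 = 2, so 2 days before Friday is Wednesday.

Wednesday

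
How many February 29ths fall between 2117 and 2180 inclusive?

16

Years divisible by 4: 2120, 2124, …, 2180 — 16 in all.
No century exceptions apply. Count: 16.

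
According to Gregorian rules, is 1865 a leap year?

No

1865 is not a leap year.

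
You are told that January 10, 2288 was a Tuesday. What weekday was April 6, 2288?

January 2288: 31 − 10 = 21 days remain.
Then February 2288 (29), March (31): 29 + 31 = 60 days.
April 1–6, 2288: 6 days.
Total: 21 + 60 + 6 = 87 days.
87 mod 7 = 3, so 3 days after Tuesday is Friday.

Friday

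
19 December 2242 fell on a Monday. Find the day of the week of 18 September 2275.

Day-of-year of December 19, 2242: 353.
Day-of-year of September 18, 2275: 261.
2242 has 365 days, so 365 − 353 = 12 days remain in 2242.
Full years 2243–2274: 24 common + 8 leap = 24×365 + 8×366 = 11688 days.
Total: 12 + 11688 + 261 = 11961 days.
11961 mod 7 = 5, so 5 days after Monday is Saturday.

Saturday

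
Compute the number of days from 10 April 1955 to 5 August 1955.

April 1955: 30 − 10 = 20 days remain.
Then May (31), June (30), July (31): 31 + 30 + 31 = 92 days.
August 1–5, 1955: 5 days.
Total: 20 + 92 + 5 = 117 days.

117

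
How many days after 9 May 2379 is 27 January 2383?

Day-of-year of May 9, 2379: 129.
Day-of-year of January 27, 2383: 27.
2379 has 365 days, so 365 − 129 = 236 days remain in 2379.
Full years: 2380: 366; 2381: 365; 2382: 365. Sum = 1096.
Total: 236 + 1096 + 27 = 1359 days.

1359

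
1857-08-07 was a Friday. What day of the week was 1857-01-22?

Thursday

Count forward from the earlier date (January 22, 1857) to the later (August 7, 1857):
January 1857: 31 − 22 = 9 days remain.
Then February 1857 (28), March (31), April (30), May (31), June (30), July (31): 28 + 31 + 30 + 31 + 30 + 31 = 181 days.
August 1–7, 1857: 7 days.
Total: 9 + 181 + 7 = 197 days.
197 mod 7 = 1, so 1 day before Friday is Thursday.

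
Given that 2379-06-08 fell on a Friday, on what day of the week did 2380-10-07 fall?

Tuesday

June 8, 2379 → June 8, 2380: 366 days (2380 is a leap year).
June 2380: 30 − 8 = 22 days remain.
Then July (31), August (31), September (30): 31 + 31 + 30 = 92 days.
October 1–7, 2380: 7 days.
Residual: 121 days.
Total: 487 days.
487 mod 7 = 4, so 4 days after Friday is Tuesday.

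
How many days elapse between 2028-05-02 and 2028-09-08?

May 2028: 31 − 2 = 29 days remain.
Then June (30), July (31), August (31): 30 + 31 + 31 = 92 days.
September 1–8, 2028: 8 days.
Total: 29 + 92 + 8 = 129 days.

129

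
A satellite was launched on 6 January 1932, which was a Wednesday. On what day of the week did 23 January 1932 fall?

Within January 1932: 23 − 6 = 17 days.
17 mod 7 = 3, so 3 days after Wednesday is Saturday.

Saturday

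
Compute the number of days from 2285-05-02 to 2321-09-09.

From May 2, 2285 to May 2, 2321: 36 years, of which 8 contain a Feb 29 — 28×365 + 8×366 = 13148 days.
(2300 is not a leap year (divisible by 100 but not 400).)
May 2321: 31 − 2 = 29 days remain.
Then June (30), July (31), August (31): 30 + 31 + 31 = 92 days.
September 1–9, 2321: 9 days.
Residual: 130 days.
Total: 13278 days.

13278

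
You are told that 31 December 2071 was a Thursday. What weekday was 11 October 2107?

Tuesday

Day-of-year of December 31, 2071: 365.
Day-of-year of October 11, 2107: 284.
2071 has 365 days, so 365 − 365 = 0 days remain in 2071.
Full years 2072–2106: 27 common + 8 leap = 27×365 + 8×366 = 12783 days.
Total: 0 + 12783 + 284 = 13067 days.
13067 mod 7 = 5, so 5 days after Thursday is Tuesday.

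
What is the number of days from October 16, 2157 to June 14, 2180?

Day-of-year of October 16, 2157: 289.
Day-of-year of June 14, 2180: 166.
2157 has 365 days, so 365 − 289 = 76 days remain in 2157.
Full years 2158–2179: 17 common + 5 leap = 17×365 + 5×366 = 8035 days.
Total: 76 + 8035 + 166 = 8277 days.

8277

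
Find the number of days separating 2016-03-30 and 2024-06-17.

3001

Day-of-year of March 30, 2016: 90.
Day-of-year of June 17, 2024: 169.
2016 has 366 days, so 366 − 90 = 276 days remain in 2016.
Full years 2017–2023: 6 common + 1 leap = 6×365 + 1×366 = 2556 days.
Total: 276 + 2556 + 169 = 3001 days.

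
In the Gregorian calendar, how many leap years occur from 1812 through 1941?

32

Years divisible by 4: 1812, 1816, …, 1940 — 33 in all.
Of these, 1900 is divisible by 100 but not 400, so not leap.
Leap years: 33 − 1 = 32.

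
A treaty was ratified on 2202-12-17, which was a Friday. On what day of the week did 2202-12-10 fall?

Count forward from the earlier date (December 10, 2202) to the later (December 17, 2202):
Within December 2202: 17 − 10 = 7 days.
7 is a multiple of 7, so 2202-12-10 falls on the same weekday: Friday.

Friday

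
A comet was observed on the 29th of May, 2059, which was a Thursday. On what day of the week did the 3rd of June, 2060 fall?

May 2059: 31 − 29 = 2 days remain.
Then 12 full months totalling 366 days.
June 1–3, 2060: 3 days.
Total: 2 + 366 + 3 = 371 days.
371 is a multiple of 7, so the 3rd of June, 2060 falls on the same weekday: Thursday.

Thursday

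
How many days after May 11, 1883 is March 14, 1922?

From May 11, 1883 to May 11, 1921: 38 years, of which 9 contain a Feb 29 — 29×365 + 9×366 = 13879 days.
(1900 is not a leap year (divisible by 100 but not 400).)
May 1921: 31 − 11 = 20 days remain.
Then 9 full months totalling 273 days.
March 1–14, 1922: 14 days.
Residual: 307 days.
Total: 14186 days.

14186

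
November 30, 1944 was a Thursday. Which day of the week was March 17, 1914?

Tuesday

Count forward from the earlier date (March 17, 1914) to the later (November 30, 1944):
Day-of-year of March 17, 1914: 76.
Day-of-year of November 30, 1944: 335.
1914 has 365 days, so 365 − 76 = 289 days remain in 1914.
Full years 1915–1943: 22 common + 7 leap = 22×365 + 7×366 = 10592 days.
Total: 289 + 10592 + 335 = 11216 days.
11216 mod 7 = 2, so 2 days before Thursday is Tuesday.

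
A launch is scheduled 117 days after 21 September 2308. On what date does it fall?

16 January 2309

Count 117 days after September 21, 2308:
Day-of-year of September 21, 2308: 265.
Day-of-year of January 16, 2309: 16.
2308 has 366 days, so 366 − 265 = 101 days remain in 2308.
Total: 101 + 16 = 117 days.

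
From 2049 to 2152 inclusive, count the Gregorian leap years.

25

Years divisible by 4: 2052, 2056, …, 2152 — 26 in all.
Of these, 2100 is divisible by 100 but not 400, so not leap.
Leap years: 26 − 1 = 25.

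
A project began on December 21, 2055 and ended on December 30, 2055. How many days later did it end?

Within December 2055: 30 − 21 = 9 days.

9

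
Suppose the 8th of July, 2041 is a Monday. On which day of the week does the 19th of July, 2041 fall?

Friday

Within July 2041: 19 − 8 = 11 days.
11 mod 7 = 4, so 4 days after Monday is Friday.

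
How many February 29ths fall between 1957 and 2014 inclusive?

14

Years divisible by 4: 1960, 1964, …, 2012 — 14 in all.
2000 is divisible by 400, so still leap.
No century exceptions apply. Count: 14.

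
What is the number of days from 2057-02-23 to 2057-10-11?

February 2057: 28 − 23 = 5 days remain (2057 is not a leap year, so February has 28 days).
Then March (31), April (30), May (31), June (30), July (31), August (31), September (30): 31 + 30 + 31 + 30 + 31 + 31 + 30 = 214 days.
October 1–11, 2057: 11 days.
Total: 5 + 214 + 11 = 230 days.

230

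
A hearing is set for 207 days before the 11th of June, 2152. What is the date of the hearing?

the 17th of November, 2151

Count 207 days before June 11, 2152:
Day-of-year of November 17, 2151: 321.
Day-of-year of June 11, 2152: 163.
2151 has 365 days, so 365 − 321 = 44 days remain in 2151.
Total: 44 + 163 = 207 days.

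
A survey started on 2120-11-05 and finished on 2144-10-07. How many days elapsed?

8737

Day-of-year of November 5, 2120: 310.
Day-of-year of October 7, 2144: 281.
2120 has 366 days, so 366 − 310 = 56 days remain in 2120.
Full years 2121–2143: 18 common + 5 leap = 18×365 + 5×366 = 8400 days.
Total: 56 + 8400 + 281 = 8737 days.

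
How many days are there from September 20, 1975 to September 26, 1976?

372

September 20, 1975 → September 20, 1976: 366 days (1976 is a leap year).
Within September 1976: 26 − 20 = 6 days.
Total: 372 days.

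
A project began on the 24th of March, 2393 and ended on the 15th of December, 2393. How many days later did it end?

March 2393: 31 − 24 = 7 days remain.
Then April (30), May (31), June (30), July (31), August (31), September (30), October (31), November (30): 30 + 31 + 30 + 31 + 31 + 30 + 31 + 30 = 244 days.
December 1–15, 2393: 15 days.
Total: 7 + 244 + 15 = 266 days.

266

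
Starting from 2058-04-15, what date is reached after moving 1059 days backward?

2055-05-22

Count 1059 days before April 15, 2058:
May 22, 2055 → May 22, 2056: 366 days (2056 is a leap year).
May 22, 2056 → May 22, 2057: 365 days.
May 2057: 31 − 22 = 9 days remain.
Then 10 full months totalling 304 days.
April 1–15, 2058: 15 days.
Residual: 328 days.
Total: 1059 days.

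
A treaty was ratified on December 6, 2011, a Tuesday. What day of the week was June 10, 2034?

Day-of-year of December 6, 2011: 340.
Day-of-year of June 10, 2034: 161.
2011 has 365 days, so 365 − 340 = 25 days remain in 2011.
Full years 2012–2033: 16 common + 6 leap = 16×365 + 6×366 = 8036 days.
Total: 25 + 8036 + 161 = 8222 days.
8222 mod 7 = 4, so 4 days after Tuesday is Saturday.

Saturday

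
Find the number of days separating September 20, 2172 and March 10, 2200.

10032

From September 20, 2172 to September 20, 2199: 27 years, of which 6 contain a Feb 29 — 21×365 + 6×366 = 9861 days.
September 2199: 30 − 20 = 10 days remain.
Then October (31), November (30), December (31), January (31), February 2200 (28): 31 + 30 + 31 + 31 + 28 = 151 days.
March 1–10, 2200: 10 days.
Residual: 171 days.
Total: 10032 days.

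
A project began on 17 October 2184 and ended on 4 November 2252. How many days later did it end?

Day-of-year of October 17, 2184: 291.
Day-of-year of November 4, 2252: 309.
2184 has 366 days, so 366 − 291 = 75 days remain in 2184.
Full years 2185–2251: 52 common + 15 leap = 52×365 + 15×366 = 24470 days.
Total: 75 + 24470 + 309 = 24854 days.

24854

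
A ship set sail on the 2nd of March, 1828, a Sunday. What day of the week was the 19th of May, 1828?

March 1828: 31 − 2 = 29 days remain.
Then April (30): 30 days.
May 1–19, 1828: 19 days.
Total: 29 + 30 + 19 = 78 days.
78 mod 7 = 1, so 1 day after Sunday is Monday.

Monday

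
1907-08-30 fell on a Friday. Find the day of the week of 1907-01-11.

Friday

Count forward from the earlier date (January 11, 1907) to the later (August 30, 1907):
January 1907: 31 − 11 = 20 days remain.
Then February 1907 (28), March (31), April (30), May (31), June (30), July (31): 28 + 31 + 30 + 31 + 30 + 31 = 181 days.
August 1–30, 1907: 30 days.
Total: 20 + 181 + 30 = 231 days.
231 is a multiple of 7, so 1907-01-11 falls on the same weekday: Friday.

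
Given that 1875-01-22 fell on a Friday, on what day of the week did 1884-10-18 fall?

Day-of-year of January 22, 1875: 22.
Day-of-year of October 18, 1884: 292.
1875 has 365 days, so 365 − 22 = 343 days remain in 1875.
Full years 1876–1883: 6 common + 2 leap = 6×365 + 2×366 = 2922 days.
Total: 343 + 2922 + 292 = 3557 days.
3557 mod 7 = 1, so 1 day after Friday is Saturday.

Saturday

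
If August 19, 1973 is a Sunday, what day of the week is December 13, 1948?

Monday

Count forward from the earlier date (December 13, 1948) to the later (August 19, 1973):
Day-of-year of December 13, 1948: 348.
Day-of-year of August 19, 1973: 231.
1948 has 366 days, so 366 − 348 = 18 days remain in 1948.
Full years 1949–1972: 18 common + 6 leap = 18×365 + 6×366 = 8766 days.
Total: 18 + 8766 + 231 = 9015 days.
9015 mod 7 = 6, so 6 days before Sunday is Monday.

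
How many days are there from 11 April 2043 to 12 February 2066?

From April 11, 2043 to April 11, 2065: 22 years, of which 6 contain a Feb 29 — 16×365 + 6×366 = 8036 days.
April 2065: 30 − 11 = 19 days remain.
Then 9 full months totalling 276 days.
February 1–12, 2066: 12 days (2066 is not a leap year).
Residual: 307 days.
Total: 8343 days.

8343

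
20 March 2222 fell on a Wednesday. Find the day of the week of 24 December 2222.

Tuesday

March 2222: 31 − 20 = 11 days remain.
Then April (30), May (31), June (30), July (31), August (31), September (30), October (31), November (30): 30 + 31 + 30 + 31 + 31 + 30 + 31 + 30 = 244 days.
December 1–24, 2222: 24 days.
Total: 11 + 244 + 24 = 279 days.
279 mod 7 = 6, so 6 days after Wednesday is Tuesday.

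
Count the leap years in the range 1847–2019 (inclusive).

42

Years divisible by 4: 1848, 1852, …, 2016 — 43 in all.
Of these, 1900 is divisible by 100 but not 400, so not leap.
2000 is divisible by 400, so still leap.
Leap years: 43 − 1 = 42.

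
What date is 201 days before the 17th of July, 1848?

the 29th of December, 1847

Count 201 days before July 17, 1848:
Day-of-year of December 29, 1847: 363.
Day-of-year of July 17, 1848: 199.
1847 has 365 days, so 365 − 363 = 2 days remain in 1847.
Total: 2 + 199 = 201 days.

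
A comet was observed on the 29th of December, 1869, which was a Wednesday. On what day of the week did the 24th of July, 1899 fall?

From December 29, 1869 to December 29, 1898: 29 years, of which 7 contain a Feb 29 — 22×365 + 7×366 = 10592 days.
December 1898: 31 − 29 = 2 days remain.
Then January (31), February 1899 (28), March (31), April (30), May (31), June (30): 31 + 28 + 31 + 30 + 31 + 30 = 181 days.
July 1–24, 1899: 24 days.
Residual: 207 days.
Total: 10799 days.
10799 mod 7 = 5, so 5 days after Wednesday is Monday.

Monday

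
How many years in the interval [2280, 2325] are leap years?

Years divisible by 4 in [2280, 2325]: 2280, 2284, 2288, 2292, 2296, 2300, 2304, 2308, 2312, 2316, 2320, 2324.
Of these, 2300 is divisible by 100 but not 400, so not leap.
Leap years: 12 − 1 = 11.

11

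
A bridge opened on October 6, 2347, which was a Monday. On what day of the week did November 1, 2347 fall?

October 2347: 31 − 6 = 25 days remain.
November 1, 2347: 1 day.
Total: 25 + 1 = 26 days.
26 mod 7 = 5, so 5 days after Monday is Saturday.

Saturday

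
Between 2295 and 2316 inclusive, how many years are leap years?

Years divisible by 4 in [2295, 2316]: 2296, 2300, 2304, 2308, 2312, 2316.
Of these, 2300 is divisible by 100 but not 400, so not leap.
Leap years: 6 − 1 = 5.

5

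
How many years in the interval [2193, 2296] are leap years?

Years divisible by 4: 2196, 2200, …, 2296 — 26 in all.
Of these, 2200 is divisible by 100 but not 400, so not leap.
Leap years: 26 − 1 = 25.

25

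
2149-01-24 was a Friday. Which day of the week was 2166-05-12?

Day-of-year of January 24, 2149: 24.
Day-of-year of May 12, 2166: 132.
2149 has 365 days, so 365 − 24 = 341 days remain in 2149.
Full years 2150–2165: 12 common + 4 leap = 12×365 + 4×366 = 5844 days.
Total: 341 + 5844 + 132 = 6317 days.
6317 mod 7 = 3, so 3 days after Friday is Monday.

Monday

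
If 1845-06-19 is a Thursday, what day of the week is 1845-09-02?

June 1845: 30 − 19 = 11 days remain.
Then July (31), August (31): 31 + 31 = 62 days.
September 1–2, 1845: 2 days.
Total: 11 + 62 + 2 = 75 days.
75 mod 7 = 5, so 5 days after Thursday is Tuesday.

Tuesday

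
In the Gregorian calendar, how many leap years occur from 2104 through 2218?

Years divisible by 4: 2104, 2108, …, 2216 — 29 in all.
Of these, 2200 is divisible by 100 but not 400, so not leap.
Leap years: 29 − 1 = 28.

28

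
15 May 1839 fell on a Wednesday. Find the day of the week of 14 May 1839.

Count forward from the earlier date (May 14, 1839) to the later (May 15, 1839):
Within May 1839: 15 − 14 = 1 day.
1 mod 7 = 1, so 1 day before Wednesday is Tuesday.

Tuesday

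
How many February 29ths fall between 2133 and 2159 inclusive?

6

Years divisible by 4 in [2133, 2159]: 2136, 2140, 2144, 2148, 2152, 2156.
No century exceptions apply. Count: 6.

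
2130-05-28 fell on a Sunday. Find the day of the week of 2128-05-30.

Count forward from the earlier date (May 30, 2128) to the later (May 28, 2130):
May 30, 2128 → May 30, 2129: 365 days.
May 2129: 31 − 30 = 1 day remains.
Then 11 full months totalling 334 days.
May 1–28, 2130: 28 days.
Residual: 363 days.
Total: 728 days.
728 is a multiple of 7, so 2128-05-30 falls on the same weekday: Sunday.

Sunday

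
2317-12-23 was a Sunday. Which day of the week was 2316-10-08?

Count forward from the earlier date (October 8, 2316) to the later (December 23, 2317):
Day-of-year of October 8, 2316: 282.
Day-of-year of December 23, 2317: 357.
2316 has 366 days, so 366 − 282 = 84 days remain in 2316.
Total: 84 + 357 = 441 days.
441 is a multiple of 7, so 2316-10-08 falls on the same weekday: Sunday.

Sunday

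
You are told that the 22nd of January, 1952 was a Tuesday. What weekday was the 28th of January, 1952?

Monday

Within January 1952: 28 − 22 = 6 days.
6 mod 7 = 6, so 6 days after Tuesday is Monday.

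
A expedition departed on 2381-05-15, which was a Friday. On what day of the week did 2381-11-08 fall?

Sunday

May 2381: 31 − 15 = 16 days remain.
Then June (30), July (31), August (31), September (30), October (31): 30 + 31 + 31 + 30 + 31 = 153 days.
November 1–8, 2381: 8 days.
Total: 16 + 153 + 8 = 177 days.
177 mod 7 = 2, so 2 days after Friday is Sunday.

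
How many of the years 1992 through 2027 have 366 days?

9

Years divisible by 4 in [1992, 2027]: 1992, 1996, 2000, 2004, 2008, 2012, 2016, 2020, 2024.
2000 is divisible by 400, so still leap.
No century exceptions apply. Count: 9.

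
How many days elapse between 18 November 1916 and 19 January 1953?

Day-of-year of November 18, 1916: 323.
Day-of-year of January 19, 1953: 19.
1916 has 366 days, so 366 − 323 = 43 days remain in 1916.
Full years 1917–1952: 27 common + 9 leap = 27×365 + 9×366 = 13149 days.
Total: 43 + 13149 + 19 = 13211 days.

13211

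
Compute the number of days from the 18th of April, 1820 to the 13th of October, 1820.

April 1820: 30 − 18 = 12 days remain.
Then May (31), June (30), July (31), August (31), September (30): 31 + 30 + 31 + 31 + 30 = 153 days.
October 1–13, 1820: 13 days.
Total: 12 + 153 + 13 = 178 days.

178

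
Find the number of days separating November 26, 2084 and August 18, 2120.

13048

From November 26, 2084 to November 26, 2119: 35 years, of which 7 contain a Feb 29 — 28×365 + 7×366 = 12782 days.
(2100 is not a leap year (divisible by 100 but not 400).)
November 2119: 30 − 26 = 4 days remain.
Then December (31), January (31), February 2120 (29), March (31), April (30), May (31), June (30), July (31): 31 + 31 + 29 + 31 + 30 + 31 + 30 + 31 = 244 days.
August 1–18, 2120: 18 days.
Residual: 266 days.
Total: 13048 days.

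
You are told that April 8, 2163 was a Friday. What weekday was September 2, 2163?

Friday

April 2163: 30 − 8 = 22 days remain.
Then May (31), June (30), July (31), August (31): 31 + 30 + 31 + 31 = 123 days.
September 1–2, 2163: 2 days.
Total: 22 + 123 + 2 = 147 days.
147 is a multiple of 7, so September 2, 2163 falls on the same weekday: Friday.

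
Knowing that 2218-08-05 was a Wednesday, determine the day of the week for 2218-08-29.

Saturday

Within August 2218: 29 − 5 = 24 days.
24 mod 7 = 3, so 3 days after Wednesday is Saturday.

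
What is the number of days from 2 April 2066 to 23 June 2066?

82

April 2066: 30 − 2 = 28 days remain.
Then May (31): 31 days.
June 1–23, 2066: 23 days.
Total: 28 + 31 + 23 = 82 days.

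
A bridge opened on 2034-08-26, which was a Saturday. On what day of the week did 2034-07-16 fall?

Count forward from the earlier date (July 16, 2034) to the later (August 26, 2034):
July 2034: 31 − 16 = 15 days remain.
August 1–26, 2034: 26 days.
Total: 15 + 26 = 41 days.
41 mod 7 = 6, so 6 days before Saturday is Sunday.

Sunday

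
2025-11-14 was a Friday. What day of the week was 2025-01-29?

Wednesday

Count forward from the earlier date (January 29, 2025) to the later (November 14, 2025):
January 2025: 31 − 29 = 2 days remain.
Then 9 full months totalling 273 days.
November 1–14, 2025: 14 days.
Total: 2 + 273 + 14 = 289 days.
289 mod 7 = 2, so 2 days before Friday is Wednesday.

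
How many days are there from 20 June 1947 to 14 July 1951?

1485

Day-of-year of June 20, 1947: 171.
Day-of-year of July 14, 1951: 195.
1947 has 365 days, so 365 − 171 = 194 days remain in 1947.
Full years: 1948: 366; 1949: 365; 1950: 365. Sum = 1096.
Total: 194 + 1096 + 195 = 1485 days.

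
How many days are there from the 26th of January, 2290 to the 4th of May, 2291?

463

January 2290: 31 − 26 = 5 days remain.
Then 15 full months totalling 454 days.
May 1–4, 2291: 4 days.
Total: 5 + 454 + 4 = 463 days.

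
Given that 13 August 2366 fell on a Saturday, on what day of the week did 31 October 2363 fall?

Thursday

Count forward from the earlier date (October 31, 2363) to the later (August 13, 2366):
Day-of-year of October 31, 2363: 304.
Day-of-year of August 13, 2366: 225.
2363 has 365 days, so 365 − 304 = 61 days remain in 2363.
Full years: 2364: 366; 2365: 365. Sum = 731.
Total: 61 + 731 + 225 = 1017 days.
1017 mod 7 = 2, so 2 days before Saturday is Thursday.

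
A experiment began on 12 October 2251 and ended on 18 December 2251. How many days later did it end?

October 2251: 31 − 12 = 19 days remain.
Then November (30): 30 days.
December 1–18, 2251: 18 days.
Total: 19 + 30 + 18 = 67 days.

67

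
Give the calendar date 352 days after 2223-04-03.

2224-03-20

Count 352 days after April 3, 2223:
April 2223: 30 − 3 = 27 days remain.
Then 10 full months totalling 305 days.
March 1–20, 2224: 20 days.
Residual: 352 days.
Total: 352 days.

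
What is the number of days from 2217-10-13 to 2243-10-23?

9506

Day-of-year of October 13, 2217: 286.
Day-of-year of October 23, 2243: 296.
2217 has 365 days, so 365 − 286 = 79 days remain in 2217.
Full years 2218–2242: 19 common + 6 leap = 19×365 + 6×366 = 9131 days.
Total: 79 + 9131 + 296 = 9506 days.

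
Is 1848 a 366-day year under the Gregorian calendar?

Yes

1848 is a leap year.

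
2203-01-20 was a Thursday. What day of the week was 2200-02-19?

Wednesday

Count forward from the earlier date (February 19, 2200) to the later (January 20, 2203):
February 19, 2200 → February 19, 2201: 365 days (2200 is not a leap year (divisible by 100 but not 400)).
February 19, 2201 → February 19, 2202: 365 days.
February 2202: 28 − 19 = 9 days remain (2202 is not a leap year, so February has 28 days).
Then 10 full months totalling 306 days.
January 1–20, 2203: 20 days.
Residual: 335 days.
Total: 1065 days.
1065 mod 7 = 1, so 1 day before Thursday is Wednesday.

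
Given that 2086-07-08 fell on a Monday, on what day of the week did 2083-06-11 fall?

Count forward from the earlier date (June 11, 2083) to the later (July 8, 2086):
Day-of-year of June 11, 2083: 162.
Day-of-year of July 8, 2086: 189.
2083 has 365 days, so 365 − 162 = 203 days remain in 2083.
Full years: 2084: 366; 2085: 365. Sum = 731.
Total: 203 + 731 + 189 = 1123 days.
1123 mod 7 = 3, so 3 days before Monday is Friday.

Friday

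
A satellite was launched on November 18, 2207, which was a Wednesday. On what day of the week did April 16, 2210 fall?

November 18, 2207 → November 18, 2208: 366 days (2208 is a leap year).
November 18, 2208 → November 18, 2209: 365 days.
November 2209: 30 − 18 = 12 days remain.
Then December (31), January (31), February 2210 (28), March (31): 31 + 31 + 28 + 31 = 121 days.
April 1–16, 2210: 16 days.
Residual: 149 days.
Total: 880 days.
880 mod 7 = 5, so 5 days after Wednesday is Monday.

Monday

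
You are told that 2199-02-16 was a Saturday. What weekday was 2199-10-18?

February 2199: 28 − 16 = 12 days remain (2199 is not a leap year, so February has 28 days).
Then March (31), April (30), May (31), June (30), July (31), August (31), September (30): 31 + 30 + 31 + 30 + 31 + 31 + 30 = 214 days.
October 1–18, 2199: 18 days.
Total: 12 + 214 + 18 = 244 days.
244 mod 7 = 6, so 6 days after Saturday is Friday.

Friday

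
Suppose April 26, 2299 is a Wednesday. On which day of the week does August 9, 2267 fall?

Friday

Count forward from the earlier date (August 9, 2267) to the later (April 26, 2299):
Day-of-year of August 9, 2267: 221.
Day-of-year of April 26, 2299: 116.
2267 has 365 days, so 365 − 221 = 144 days remain in 2267.
Full years 2268–2298: 23 common + 8 leap = 23×365 + 8×366 = 11323 days.
Total: 144 + 11323 + 116 = 11583 days.
11583 mod 7 = 5, so 5 days before Wednesday is Friday.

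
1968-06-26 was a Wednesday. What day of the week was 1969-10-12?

June 1968: 30 − 26 = 4 days remain.
Then 15 full months totalling 457 days.
October 1–12, 1969: 12 days.
Total: 4 + 457 + 12 = 473 days.
473 mod 7 = 4, so 4 days after Wednesday is Sunday.

Sunday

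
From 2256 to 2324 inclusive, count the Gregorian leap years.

Years divisible by 4: 2256, 2260, …, 2324 — 18 in all.
Of these, 2300 is divisible by 100 but not 400, so not leap.
Leap years: 18 − 1 = 17.

17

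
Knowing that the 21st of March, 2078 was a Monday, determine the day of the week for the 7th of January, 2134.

Thursday

From March 21, 2078 to March 21, 2133: 55 years, of which 13 contain a Feb 29 — 42×365 + 13×366 = 20088 days.
(2100 is not a leap year (divisible by 100 but not 400).)
March 2133: 31 − 21 = 10 days remain.
Then 9 full months totalling 275 days.
January 1–7, 2134: 7 days.
Residual: 292 days.
Total: 20380 days.
20380 mod 7 = 3, so 3 days after Monday is Thursday.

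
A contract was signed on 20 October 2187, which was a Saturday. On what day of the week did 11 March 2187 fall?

Sunday

Count forward from the earlier date (March 11, 2187) to the later (October 20, 2187):
March 2187: 31 − 11 = 20 days remain.
Then April (30), May (31), June (30), July (31), August (31), September (30): 30 + 31 + 30 + 31 + 31 + 30 = 183 days.
October 1–20, 2187: 20 days.
Total: 20 + 183 + 20 = 223 days.
223 mod 7 = 6, so 6 days before Saturday is Sunday.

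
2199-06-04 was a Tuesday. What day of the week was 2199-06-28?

Within June 2199: 28 − 4 = 24 days.
24 mod 7 = 3, so 3 days after Tuesday is Friday.

Friday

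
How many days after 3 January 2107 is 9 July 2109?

918

January 3, 2107 → January 3, 2108: 365 days.
January 3, 2108 → January 3, 2109: 366 days (2108 is a leap year).
January 2109: 31 − 3 = 28 days remain.
Then February 2109 (28), March (31), April (30), May (31), June (30): 28 + 31 + 30 + 31 + 30 = 150 days.
July 1–9, 2109: 9 days.
Residual: 187 days.
Total: 918 days.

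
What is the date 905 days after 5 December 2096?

29 May 2099

Count 905 days after December 5, 2096:
December 5, 2096 → December 5, 2097: 365 days.
December 5, 2097 → December 5, 2098: 365 days.
December 2098: 31 − 5 = 26 days remain.
Then January (31), February 2099 (28), March (31), April (30): 31 + 28 + 31 + 30 = 120 days.
May 1–29, 2099: 29 days.
Residual: 175 days.
Total: 905 days.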